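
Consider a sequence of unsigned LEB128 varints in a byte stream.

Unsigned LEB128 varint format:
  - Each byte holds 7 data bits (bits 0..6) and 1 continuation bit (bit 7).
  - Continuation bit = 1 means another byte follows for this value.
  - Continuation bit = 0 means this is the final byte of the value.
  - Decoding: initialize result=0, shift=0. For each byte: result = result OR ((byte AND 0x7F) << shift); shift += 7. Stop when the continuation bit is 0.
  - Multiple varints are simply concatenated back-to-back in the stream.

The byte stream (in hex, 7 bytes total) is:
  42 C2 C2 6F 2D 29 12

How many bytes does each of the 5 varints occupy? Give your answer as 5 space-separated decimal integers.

  byte[0]=0x42 cont=0 payload=0x42=66: acc |= 66<<0 -> acc=66 shift=7 [end]
Varint 1: bytes[0:1] = 42 -> value 66 (1 byte(s))
  byte[1]=0xC2 cont=1 payload=0x42=66: acc |= 66<<0 -> acc=66 shift=7
  byte[2]=0xC2 cont=1 payload=0x42=66: acc |= 66<<7 -> acc=8514 shift=14
  byte[3]=0x6F cont=0 payload=0x6F=111: acc |= 111<<14 -> acc=1827138 shift=21 [end]
Varint 2: bytes[1:4] = C2 C2 6F -> value 1827138 (3 byte(s))
  byte[4]=0x2D cont=0 payload=0x2D=45: acc |= 45<<0 -> acc=45 shift=7 [end]
Varint 3: bytes[4:5] = 2D -> value 45 (1 byte(s))
  byte[5]=0x29 cont=0 payload=0x29=41: acc |= 41<<0 -> acc=41 shift=7 [end]
Varint 4: bytes[5:6] = 29 -> value 41 (1 byte(s))
  byte[6]=0x12 cont=0 payload=0x12=18: acc |= 18<<0 -> acc=18 shift=7 [end]
Varint 5: bytes[6:7] = 12 -> value 18 (1 byte(s))

Answer: 1 3 1 1 1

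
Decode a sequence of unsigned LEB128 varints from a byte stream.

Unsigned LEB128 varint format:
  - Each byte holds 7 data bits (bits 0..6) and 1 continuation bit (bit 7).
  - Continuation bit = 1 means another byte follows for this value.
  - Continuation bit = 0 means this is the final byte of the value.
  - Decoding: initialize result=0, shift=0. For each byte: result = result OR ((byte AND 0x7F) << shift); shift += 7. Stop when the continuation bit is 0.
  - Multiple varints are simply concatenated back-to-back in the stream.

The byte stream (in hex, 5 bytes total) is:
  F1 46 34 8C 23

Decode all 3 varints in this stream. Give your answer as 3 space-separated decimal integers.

  byte[0]=0xF1 cont=1 payload=0x71=113: acc |= 113<<0 -> acc=113 shift=7
  byte[1]=0x46 cont=0 payload=0x46=70: acc |= 70<<7 -> acc=9073 shift=14 [end]
Varint 1: bytes[0:2] = F1 46 -> value 9073 (2 byte(s))
  byte[2]=0x34 cont=0 payload=0x34=52: acc |= 52<<0 -> acc=52 shift=7 [end]
Varint 2: bytes[2:3] = 34 -> value 52 (1 byte(s))
  byte[3]=0x8C cont=1 payload=0x0C=12: acc |= 12<<0 -> acc=12 shift=7
  byte[4]=0x23 cont=0 payload=0x23=35: acc |= 35<<7 -> acc=4492 shift=14 [end]
Varint 3: bytes[3:5] = 8C 23 -> value 4492 (2 byte(s))

Answer: 9073 52 4492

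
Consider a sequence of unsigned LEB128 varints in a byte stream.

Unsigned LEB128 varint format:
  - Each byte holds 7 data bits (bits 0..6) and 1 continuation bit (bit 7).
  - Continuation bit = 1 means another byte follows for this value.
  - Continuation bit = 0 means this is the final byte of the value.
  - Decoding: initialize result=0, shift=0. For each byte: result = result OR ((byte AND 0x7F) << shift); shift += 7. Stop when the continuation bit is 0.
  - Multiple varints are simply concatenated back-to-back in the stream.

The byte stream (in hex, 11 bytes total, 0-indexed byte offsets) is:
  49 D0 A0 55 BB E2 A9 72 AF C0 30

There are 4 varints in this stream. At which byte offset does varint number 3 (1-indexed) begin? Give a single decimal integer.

Answer: 4

Derivation:
  byte[0]=0x49 cont=0 payload=0x49=73: acc |= 73<<0 -> acc=73 shift=7 [end]
Varint 1: bytes[0:1] = 49 -> value 73 (1 byte(s))
  byte[1]=0xD0 cont=1 payload=0x50=80: acc |= 80<<0 -> acc=80 shift=7
  byte[2]=0xA0 cont=1 payload=0x20=32: acc |= 32<<7 -> acc=4176 shift=14
  byte[3]=0x55 cont=0 payload=0x55=85: acc |= 85<<14 -> acc=1396816 shift=21 [end]
Varint 2: bytes[1:4] = D0 A0 55 -> value 1396816 (3 byte(s))
  byte[4]=0xBB cont=1 payload=0x3B=59: acc |= 59<<0 -> acc=59 shift=7
  byte[5]=0xE2 cont=1 payload=0x62=98: acc |= 98<<7 -> acc=12603 shift=14
  byte[6]=0xA9 cont=1 payload=0x29=41: acc |= 41<<14 -> acc=684347 shift=21
  byte[7]=0x72 cont=0 payload=0x72=114: acc |= 114<<21 -> acc=239759675 shift=28 [end]
Varint 3: bytes[4:8] = BB E2 A9 72 -> value 239759675 (4 byte(s))
  byte[8]=0xAF cont=1 payload=0x2F=47: acc |= 47<<0 -> acc=47 shift=7
  byte[9]=0xC0 cont=1 payload=0x40=64: acc |= 64<<7 -> acc=8239 shift=14
  byte[10]=0x30 cont=0 payload=0x30=48: acc |= 48<<14 -> acc=794671 shift=21 [end]
Varint 4: bytes[8:11] = AF C0 30 -> value 794671 (3 byte(s))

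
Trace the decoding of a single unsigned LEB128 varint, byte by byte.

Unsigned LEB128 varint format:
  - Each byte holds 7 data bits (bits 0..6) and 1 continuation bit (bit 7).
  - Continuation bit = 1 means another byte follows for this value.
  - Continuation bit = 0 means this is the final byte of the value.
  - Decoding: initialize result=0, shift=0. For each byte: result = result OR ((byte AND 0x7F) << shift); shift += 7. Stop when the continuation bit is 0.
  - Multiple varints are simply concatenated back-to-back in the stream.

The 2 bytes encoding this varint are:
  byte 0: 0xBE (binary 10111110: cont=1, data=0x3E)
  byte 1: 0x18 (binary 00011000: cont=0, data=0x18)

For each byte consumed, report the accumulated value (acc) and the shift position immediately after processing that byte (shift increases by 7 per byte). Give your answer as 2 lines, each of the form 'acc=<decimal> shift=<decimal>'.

Answer: acc=62 shift=7
acc=3134 shift=14

Derivation:
byte 0=0xBE: payload=0x3E=62, contrib = 62<<0 = 62; acc -> 62, shift -> 7
byte 1=0x18: payload=0x18=24, contrib = 24<<7 = 3072; acc -> 3134, shift -> 14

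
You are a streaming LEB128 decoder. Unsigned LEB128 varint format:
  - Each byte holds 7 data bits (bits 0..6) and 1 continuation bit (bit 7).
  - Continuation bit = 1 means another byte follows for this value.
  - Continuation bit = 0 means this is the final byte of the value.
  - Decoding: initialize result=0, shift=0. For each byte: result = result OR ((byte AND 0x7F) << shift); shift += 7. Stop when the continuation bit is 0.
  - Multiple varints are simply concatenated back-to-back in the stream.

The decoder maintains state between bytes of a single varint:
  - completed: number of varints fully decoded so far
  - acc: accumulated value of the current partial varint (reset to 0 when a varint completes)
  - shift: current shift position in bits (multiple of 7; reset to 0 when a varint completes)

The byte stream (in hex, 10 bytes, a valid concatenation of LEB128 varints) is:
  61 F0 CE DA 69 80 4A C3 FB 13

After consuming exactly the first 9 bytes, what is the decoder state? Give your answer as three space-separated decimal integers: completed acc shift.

byte[0]=0x61 cont=0 payload=0x61: varint #1 complete (value=97); reset -> completed=1 acc=0 shift=0
byte[1]=0xF0 cont=1 payload=0x70: acc |= 112<<0 -> completed=1 acc=112 shift=7
byte[2]=0xCE cont=1 payload=0x4E: acc |= 78<<7 -> completed=1 acc=10096 shift=14
byte[3]=0xDA cont=1 payload=0x5A: acc |= 90<<14 -> completed=1 acc=1484656 shift=21
byte[4]=0x69 cont=0 payload=0x69: varint #2 complete (value=221685616); reset -> completed=2 acc=0 shift=0
byte[5]=0x80 cont=1 payload=0x00: acc |= 0<<0 -> completed=2 acc=0 shift=7
byte[6]=0x4A cont=0 payload=0x4A: varint #3 complete (value=9472); reset -> completed=3 acc=0 shift=0
byte[7]=0xC3 cont=1 payload=0x43: acc |= 67<<0 -> completed=3 acc=67 shift=7
byte[8]=0xFB cont=1 payload=0x7B: acc |= 123<<7 -> completed=3 acc=15811 shift=14

Answer: 3 15811 14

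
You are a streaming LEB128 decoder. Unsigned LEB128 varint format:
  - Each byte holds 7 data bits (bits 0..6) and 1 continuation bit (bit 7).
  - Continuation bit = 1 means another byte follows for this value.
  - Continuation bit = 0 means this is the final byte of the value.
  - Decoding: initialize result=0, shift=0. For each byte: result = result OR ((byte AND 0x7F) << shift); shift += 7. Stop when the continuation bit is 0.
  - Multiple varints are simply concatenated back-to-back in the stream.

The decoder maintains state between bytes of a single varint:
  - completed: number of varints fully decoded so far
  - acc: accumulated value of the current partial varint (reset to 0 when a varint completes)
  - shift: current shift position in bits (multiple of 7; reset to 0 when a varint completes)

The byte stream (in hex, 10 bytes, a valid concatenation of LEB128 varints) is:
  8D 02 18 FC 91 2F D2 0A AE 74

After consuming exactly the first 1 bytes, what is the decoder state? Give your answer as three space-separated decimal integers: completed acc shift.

Answer: 0 13 7

Derivation:
byte[0]=0x8D cont=1 payload=0x0D: acc |= 13<<0 -> completed=0 acc=13 shift=7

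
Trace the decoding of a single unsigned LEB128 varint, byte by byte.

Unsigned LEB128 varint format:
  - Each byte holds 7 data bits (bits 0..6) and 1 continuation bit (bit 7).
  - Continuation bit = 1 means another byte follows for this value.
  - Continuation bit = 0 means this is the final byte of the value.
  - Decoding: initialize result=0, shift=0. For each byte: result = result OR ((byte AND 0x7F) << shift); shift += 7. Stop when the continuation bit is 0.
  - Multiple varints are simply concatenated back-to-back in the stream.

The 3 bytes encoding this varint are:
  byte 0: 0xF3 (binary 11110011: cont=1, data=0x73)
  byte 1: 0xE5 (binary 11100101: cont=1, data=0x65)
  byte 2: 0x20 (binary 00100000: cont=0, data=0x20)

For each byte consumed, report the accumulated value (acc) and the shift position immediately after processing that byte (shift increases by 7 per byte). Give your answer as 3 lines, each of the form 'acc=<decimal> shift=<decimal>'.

byte 0=0xF3: payload=0x73=115, contrib = 115<<0 = 115; acc -> 115, shift -> 7
byte 1=0xE5: payload=0x65=101, contrib = 101<<7 = 12928; acc -> 13043, shift -> 14
byte 2=0x20: payload=0x20=32, contrib = 32<<14 = 524288; acc -> 537331, shift -> 21

Answer: acc=115 shift=7
acc=13043 shift=14
acc=537331 shift=21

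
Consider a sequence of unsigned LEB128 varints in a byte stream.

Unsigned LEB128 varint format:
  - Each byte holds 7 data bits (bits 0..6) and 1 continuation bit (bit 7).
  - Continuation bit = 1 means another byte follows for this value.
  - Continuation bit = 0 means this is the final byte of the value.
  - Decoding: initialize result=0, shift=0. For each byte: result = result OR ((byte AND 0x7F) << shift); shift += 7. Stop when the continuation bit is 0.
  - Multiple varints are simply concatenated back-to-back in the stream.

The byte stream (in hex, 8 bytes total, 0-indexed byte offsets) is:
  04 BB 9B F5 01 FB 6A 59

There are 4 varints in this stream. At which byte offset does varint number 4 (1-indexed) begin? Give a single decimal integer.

  byte[0]=0x04 cont=0 payload=0x04=4: acc |= 4<<0 -> acc=4 shift=7 [end]
Varint 1: bytes[0:1] = 04 -> value 4 (1 byte(s))
  byte[1]=0xBB cont=1 payload=0x3B=59: acc |= 59<<0 -> acc=59 shift=7
  byte[2]=0x9B cont=1 payload=0x1B=27: acc |= 27<<7 -> acc=3515 shift=14
  byte[3]=0xF5 cont=1 payload=0x75=117: acc |= 117<<14 -> acc=1920443 shift=21
  byte[4]=0x01 cont=0 payload=0x01=1: acc |= 1<<21 -> acc=4017595 shift=28 [end]
Varint 2: bytes[1:5] = BB 9B F5 01 -> value 4017595 (4 byte(s))
  byte[5]=0xFB cont=1 payload=0x7B=123: acc |= 123<<0 -> acc=123 shift=7
  byte[6]=0x6A cont=0 payload=0x6A=106: acc |= 106<<7 -> acc=13691 shift=14 [end]
Varint 3: bytes[5:7] = FB 6A -> value 13691 (2 byte(s))
  byte[7]=0x59 cont=0 payload=0x59=89: acc |= 89<<0 -> acc=89 shift=7 [end]
Varint 4: bytes[7:8] = 59 -> value 89 (1 byte(s))

Answer: 7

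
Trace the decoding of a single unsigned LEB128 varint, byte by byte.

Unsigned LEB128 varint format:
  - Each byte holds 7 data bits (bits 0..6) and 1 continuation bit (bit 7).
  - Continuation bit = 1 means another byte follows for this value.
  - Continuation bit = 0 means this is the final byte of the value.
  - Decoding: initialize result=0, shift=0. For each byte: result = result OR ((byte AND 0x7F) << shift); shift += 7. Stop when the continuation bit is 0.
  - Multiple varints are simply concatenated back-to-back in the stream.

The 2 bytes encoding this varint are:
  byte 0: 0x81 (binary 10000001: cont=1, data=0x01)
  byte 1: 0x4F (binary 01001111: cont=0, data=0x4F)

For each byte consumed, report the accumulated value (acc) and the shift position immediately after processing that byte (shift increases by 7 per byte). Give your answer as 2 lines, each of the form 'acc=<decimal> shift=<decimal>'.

byte 0=0x81: payload=0x01=1, contrib = 1<<0 = 1; acc -> 1, shift -> 7
byte 1=0x4F: payload=0x4F=79, contrib = 79<<7 = 10112; acc -> 10113, shift -> 14

Answer: acc=1 shift=7
acc=10113 shift=14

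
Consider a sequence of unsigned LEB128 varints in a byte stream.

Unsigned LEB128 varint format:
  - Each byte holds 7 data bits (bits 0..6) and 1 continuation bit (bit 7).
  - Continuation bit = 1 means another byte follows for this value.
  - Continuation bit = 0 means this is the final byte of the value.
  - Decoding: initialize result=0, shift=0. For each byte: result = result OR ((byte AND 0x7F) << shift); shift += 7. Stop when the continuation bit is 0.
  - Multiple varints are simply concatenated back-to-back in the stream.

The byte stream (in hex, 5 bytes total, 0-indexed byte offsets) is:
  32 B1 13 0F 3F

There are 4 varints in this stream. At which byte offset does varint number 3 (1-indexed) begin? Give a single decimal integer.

Answer: 3

Derivation:
  byte[0]=0x32 cont=0 payload=0x32=50: acc |= 50<<0 -> acc=50 shift=7 [end]
Varint 1: bytes[0:1] = 32 -> value 50 (1 byte(s))
  byte[1]=0xB1 cont=1 payload=0x31=49: acc |= 49<<0 -> acc=49 shift=7
  byte[2]=0x13 cont=0 payload=0x13=19: acc |= 19<<7 -> acc=2481 shift=14 [end]
Varint 2: bytes[1:3] = B1 13 -> value 2481 (2 byte(s))
  byte[3]=0x0F cont=0 payload=0x0F=15: acc |= 15<<0 -> acc=15 shift=7 [end]
Varint 3: bytes[3:4] = 0F -> value 15 (1 byte(s))
  byte[4]=0x3F cont=0 payload=0x3F=63: acc |= 63<<0 -> acc=63 shift=7 [end]
Varint 4: bytes[4:5] = 3F -> value 63 (1 byte(s))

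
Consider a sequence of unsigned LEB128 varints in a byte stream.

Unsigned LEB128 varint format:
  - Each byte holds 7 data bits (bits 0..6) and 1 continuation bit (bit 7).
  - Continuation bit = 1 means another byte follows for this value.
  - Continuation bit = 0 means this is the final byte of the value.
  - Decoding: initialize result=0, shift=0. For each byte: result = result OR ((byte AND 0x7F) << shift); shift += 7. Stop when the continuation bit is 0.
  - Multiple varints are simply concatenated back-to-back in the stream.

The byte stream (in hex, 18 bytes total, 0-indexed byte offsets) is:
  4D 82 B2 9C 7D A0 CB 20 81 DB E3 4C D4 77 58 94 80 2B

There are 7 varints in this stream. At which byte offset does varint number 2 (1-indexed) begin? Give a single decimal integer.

  byte[0]=0x4D cont=0 payload=0x4D=77: acc |= 77<<0 -> acc=77 shift=7 [end]
Varint 1: bytes[0:1] = 4D -> value 77 (1 byte(s))
  byte[1]=0x82 cont=1 payload=0x02=2: acc |= 2<<0 -> acc=2 shift=7
  byte[2]=0xB2 cont=1 payload=0x32=50: acc |= 50<<7 -> acc=6402 shift=14
  byte[3]=0x9C cont=1 payload=0x1C=28: acc |= 28<<14 -> acc=465154 shift=21
  byte[4]=0x7D cont=0 payload=0x7D=125: acc |= 125<<21 -> acc=262609154 shift=28 [end]
Varint 2: bytes[1:5] = 82 B2 9C 7D -> value 262609154 (4 byte(s))
  byte[5]=0xA0 cont=1 payload=0x20=32: acc |= 32<<0 -> acc=32 shift=7
  byte[6]=0xCB cont=1 payload=0x4B=75: acc |= 75<<7 -> acc=9632 shift=14
  byte[7]=0x20 cont=0 payload=0x20=32: acc |= 32<<14 -> acc=533920 shift=21 [end]
Varint 3: bytes[5:8] = A0 CB 20 -> value 533920 (3 byte(s))
  byte[8]=0x81 cont=1 payload=0x01=1: acc |= 1<<0 -> acc=1 shift=7
  byte[9]=0xDB cont=1 payload=0x5B=91: acc |= 91<<7 -> acc=11649 shift=14
  byte[10]=0xE3 cont=1 payload=0x63=99: acc |= 99<<14 -> acc=1633665 shift=21
  byte[11]=0x4C cont=0 payload=0x4C=76: acc |= 76<<21 -> acc=161017217 shift=28 [end]
Varint 4: bytes[8:12] = 81 DB E3 4C -> value 161017217 (4 byte(s))
  byte[12]=0xD4 cont=1 payload=0x54=84: acc |= 84<<0 -> acc=84 shift=7
  byte[13]=0x77 cont=0 payload=0x77=119: acc |= 119<<7 -> acc=15316 shift=14 [end]
Varint 5: bytes[12:14] = D4 77 -> value 15316 (2 byte(s))
  byte[14]=0x58 cont=0 payload=0x58=88: acc |= 88<<0 -> acc=88 shift=7 [end]
Varint 6: bytes[14:15] = 58 -> value 88 (1 byte(s))
  byte[15]=0x94 cont=1 payload=0x14=20: acc |= 20<<0 -> acc=20 shift=7
  byte[16]=0x80 cont=1 payload=0x00=0: acc |= 0<<7 -> acc=20 shift=14
  byte[17]=0x2B cont=0 payload=0x2B=43: acc |= 43<<14 -> acc=704532 shift=21 [end]
Varint 7: bytes[15:18] = 94 80 2B -> value 704532 (3 byte(s))

Answer: 1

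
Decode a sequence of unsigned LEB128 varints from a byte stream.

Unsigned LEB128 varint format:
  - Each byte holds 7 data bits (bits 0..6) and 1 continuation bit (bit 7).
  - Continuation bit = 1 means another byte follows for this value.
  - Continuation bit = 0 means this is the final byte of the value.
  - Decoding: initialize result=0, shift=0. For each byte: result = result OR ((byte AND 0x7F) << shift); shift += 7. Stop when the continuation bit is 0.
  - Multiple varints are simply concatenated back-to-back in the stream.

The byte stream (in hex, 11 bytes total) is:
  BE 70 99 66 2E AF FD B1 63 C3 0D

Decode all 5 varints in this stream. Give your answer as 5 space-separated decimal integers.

Answer: 14398 13081 46 208436911 1731

Derivation:
  byte[0]=0xBE cont=1 payload=0x3E=62: acc |= 62<<0 -> acc=62 shift=7
  byte[1]=0x70 cont=0 payload=0x70=112: acc |= 112<<7 -> acc=14398 shift=14 [end]
Varint 1: bytes[0:2] = BE 70 -> value 14398 (2 byte(s))
  byte[2]=0x99 cont=1 payload=0x19=25: acc |= 25<<0 -> acc=25 shift=7
  byte[3]=0x66 cont=0 payload=0x66=102: acc |= 102<<7 -> acc=13081 shift=14 [end]
Varint 2: bytes[2:4] = 99 66 -> value 13081 (2 byte(s))
  byte[4]=0x2E cont=0 payload=0x2E=46: acc |= 46<<0 -> acc=46 shift=7 [end]
Varint 3: bytes[4:5] = 2E -> value 46 (1 byte(s))
  byte[5]=0xAF cont=1 payload=0x2F=47: acc |= 47<<0 -> acc=47 shift=7
  byte[6]=0xFD cont=1 payload=0x7D=125: acc |= 125<<7 -> acc=16047 shift=14
  byte[7]=0xB1 cont=1 payload=0x31=49: acc |= 49<<14 -> acc=818863 shift=21
  byte[8]=0x63 cont=0 payload=0x63=99: acc |= 99<<21 -> acc=208436911 shift=28 [end]
Varint 4: bytes[5:9] = AF FD B1 63 -> value 208436911 (4 byte(s))
  byte[9]=0xC3 cont=1 payload=0x43=67: acc |= 67<<0 -> acc=67 shift=7
  byte[10]=0x0D cont=0 payload=0x0D=13: acc |= 13<<7 -> acc=1731 shift=14 [end]
Varint 5: bytes[9:11] = C3 0D -> value 1731 (2 byte(s))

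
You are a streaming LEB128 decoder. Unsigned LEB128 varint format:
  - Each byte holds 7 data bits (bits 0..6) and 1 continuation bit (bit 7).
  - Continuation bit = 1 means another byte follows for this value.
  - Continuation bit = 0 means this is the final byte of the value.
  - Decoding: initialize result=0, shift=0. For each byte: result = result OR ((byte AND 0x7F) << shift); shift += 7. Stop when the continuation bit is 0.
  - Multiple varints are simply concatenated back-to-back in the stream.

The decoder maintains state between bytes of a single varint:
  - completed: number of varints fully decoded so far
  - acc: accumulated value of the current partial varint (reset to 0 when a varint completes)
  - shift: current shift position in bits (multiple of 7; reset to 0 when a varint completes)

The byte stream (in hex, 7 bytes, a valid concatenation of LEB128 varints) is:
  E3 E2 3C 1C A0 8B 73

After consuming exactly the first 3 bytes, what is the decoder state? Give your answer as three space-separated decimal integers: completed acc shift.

byte[0]=0xE3 cont=1 payload=0x63: acc |= 99<<0 -> completed=0 acc=99 shift=7
byte[1]=0xE2 cont=1 payload=0x62: acc |= 98<<7 -> completed=0 acc=12643 shift=14
byte[2]=0x3C cont=0 payload=0x3C: varint #1 complete (value=995683); reset -> completed=1 acc=0 shift=0

Answer: 1 0 0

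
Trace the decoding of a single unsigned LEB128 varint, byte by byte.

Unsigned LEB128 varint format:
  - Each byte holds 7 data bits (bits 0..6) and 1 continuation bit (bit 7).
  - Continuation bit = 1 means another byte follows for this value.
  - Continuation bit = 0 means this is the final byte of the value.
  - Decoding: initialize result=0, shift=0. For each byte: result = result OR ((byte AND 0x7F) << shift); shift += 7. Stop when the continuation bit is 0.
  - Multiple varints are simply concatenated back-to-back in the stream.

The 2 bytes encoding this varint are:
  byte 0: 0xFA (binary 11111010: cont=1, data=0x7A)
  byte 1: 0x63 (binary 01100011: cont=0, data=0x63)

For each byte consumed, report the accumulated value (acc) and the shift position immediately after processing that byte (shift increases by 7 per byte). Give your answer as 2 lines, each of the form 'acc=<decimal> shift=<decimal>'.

byte 0=0xFA: payload=0x7A=122, contrib = 122<<0 = 122; acc -> 122, shift -> 7
byte 1=0x63: payload=0x63=99, contrib = 99<<7 = 12672; acc -> 12794, shift -> 14

Answer: acc=122 shift=7
acc=12794 shift=14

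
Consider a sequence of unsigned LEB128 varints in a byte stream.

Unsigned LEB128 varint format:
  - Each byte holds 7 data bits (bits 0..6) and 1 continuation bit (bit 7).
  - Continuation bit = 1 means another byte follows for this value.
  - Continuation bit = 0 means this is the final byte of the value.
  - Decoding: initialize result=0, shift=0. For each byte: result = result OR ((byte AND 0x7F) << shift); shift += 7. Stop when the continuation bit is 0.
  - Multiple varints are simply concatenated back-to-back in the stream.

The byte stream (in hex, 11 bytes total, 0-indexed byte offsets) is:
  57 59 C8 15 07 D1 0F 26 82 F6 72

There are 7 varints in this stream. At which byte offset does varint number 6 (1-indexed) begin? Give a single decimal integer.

Answer: 7

Derivation:
  byte[0]=0x57 cont=0 payload=0x57=87: acc |= 87<<0 -> acc=87 shift=7 [end]
Varint 1: bytes[0:1] = 57 -> value 87 (1 byte(s))
  byte[1]=0x59 cont=0 payload=0x59=89: acc |= 89<<0 -> acc=89 shift=7 [end]
Varint 2: bytes[1:2] = 59 -> value 89 (1 byte(s))
  byte[2]=0xC8 cont=1 payload=0x48=72: acc |= 72<<0 -> acc=72 shift=7
  byte[3]=0x15 cont=0 payload=0x15=21: acc |= 21<<7 -> acc=2760 shift=14 [end]
Varint 3: bytes[2:4] = C8 15 -> value 2760 (2 byte(s))
  byte[4]=0x07 cont=0 payload=0x07=7: acc |= 7<<0 -> acc=7 shift=7 [end]
Varint 4: bytes[4:5] = 07 -> value 7 (1 byte(s))
  byte[5]=0xD1 cont=1 payload=0x51=81: acc |= 81<<0 -> acc=81 shift=7
  byte[6]=0x0F cont=0 payload=0x0F=15: acc |= 15<<7 -> acc=2001 shift=14 [end]
Varint 5: bytes[5:7] = D1 0F -> value 2001 (2 byte(s))
  byte[7]=0x26 cont=0 payload=0x26=38: acc |= 38<<0 -> acc=38 shift=7 [end]
Varint 6: bytes[7:8] = 26 -> value 38 (1 byte(s))
  byte[8]=0x82 cont=1 payload=0x02=2: acc |= 2<<0 -> acc=2 shift=7
  byte[9]=0xF6 cont=1 payload=0x76=118: acc |= 118<<7 -> acc=15106 shift=14
  byte[10]=0x72 cont=0 payload=0x72=114: acc |= 114<<14 -> acc=1882882 shift=21 [end]
Varint 7: bytes[8:11] = 82 F6 72 -> value 1882882 (3 byte(s))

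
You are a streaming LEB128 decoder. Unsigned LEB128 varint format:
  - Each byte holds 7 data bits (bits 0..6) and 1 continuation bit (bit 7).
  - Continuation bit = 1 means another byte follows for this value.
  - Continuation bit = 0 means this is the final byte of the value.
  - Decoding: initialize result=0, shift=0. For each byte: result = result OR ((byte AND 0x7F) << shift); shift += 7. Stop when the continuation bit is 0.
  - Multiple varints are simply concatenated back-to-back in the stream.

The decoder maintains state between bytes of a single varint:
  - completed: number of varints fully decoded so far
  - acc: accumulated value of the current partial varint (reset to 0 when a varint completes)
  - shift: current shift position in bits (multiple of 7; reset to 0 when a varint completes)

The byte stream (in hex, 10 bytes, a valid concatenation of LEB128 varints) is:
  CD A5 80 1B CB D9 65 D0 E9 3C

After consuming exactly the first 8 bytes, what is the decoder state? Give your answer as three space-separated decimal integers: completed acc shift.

byte[0]=0xCD cont=1 payload=0x4D: acc |= 77<<0 -> completed=0 acc=77 shift=7
byte[1]=0xA5 cont=1 payload=0x25: acc |= 37<<7 -> completed=0 acc=4813 shift=14
byte[2]=0x80 cont=1 payload=0x00: acc |= 0<<14 -> completed=0 acc=4813 shift=21
byte[3]=0x1B cont=0 payload=0x1B: varint #1 complete (value=56627917); reset -> completed=1 acc=0 shift=0
byte[4]=0xCB cont=1 payload=0x4B: acc |= 75<<0 -> completed=1 acc=75 shift=7
byte[5]=0xD9 cont=1 payload=0x59: acc |= 89<<7 -> completed=1 acc=11467 shift=14
byte[6]=0x65 cont=0 payload=0x65: varint #2 complete (value=1666251); reset -> completed=2 acc=0 shift=0
byte[7]=0xD0 cont=1 payload=0x50: acc |= 80<<0 -> completed=2 acc=80 shift=7

Answer: 2 80 7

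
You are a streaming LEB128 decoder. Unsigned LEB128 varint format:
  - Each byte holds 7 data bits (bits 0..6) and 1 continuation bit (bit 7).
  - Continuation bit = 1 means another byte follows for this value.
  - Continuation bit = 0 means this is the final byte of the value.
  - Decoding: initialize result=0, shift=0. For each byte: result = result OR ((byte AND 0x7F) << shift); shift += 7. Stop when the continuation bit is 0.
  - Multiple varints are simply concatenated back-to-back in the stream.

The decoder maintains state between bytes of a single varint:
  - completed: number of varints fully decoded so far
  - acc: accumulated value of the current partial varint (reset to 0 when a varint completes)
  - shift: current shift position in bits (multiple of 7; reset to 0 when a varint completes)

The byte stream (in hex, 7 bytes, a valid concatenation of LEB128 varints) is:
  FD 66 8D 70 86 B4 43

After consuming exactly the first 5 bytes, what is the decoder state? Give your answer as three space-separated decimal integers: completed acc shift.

byte[0]=0xFD cont=1 payload=0x7D: acc |= 125<<0 -> completed=0 acc=125 shift=7
byte[1]=0x66 cont=0 payload=0x66: varint #1 complete (value=13181); reset -> completed=1 acc=0 shift=0
byte[2]=0x8D cont=1 payload=0x0D: acc |= 13<<0 -> completed=1 acc=13 shift=7
byte[3]=0x70 cont=0 payload=0x70: varint #2 complete (value=14349); reset -> completed=2 acc=0 shift=0
byte[4]=0x86 cont=1 payload=0x06: acc |= 6<<0 -> completed=2 acc=6 shift=7

Answer: 2 6 7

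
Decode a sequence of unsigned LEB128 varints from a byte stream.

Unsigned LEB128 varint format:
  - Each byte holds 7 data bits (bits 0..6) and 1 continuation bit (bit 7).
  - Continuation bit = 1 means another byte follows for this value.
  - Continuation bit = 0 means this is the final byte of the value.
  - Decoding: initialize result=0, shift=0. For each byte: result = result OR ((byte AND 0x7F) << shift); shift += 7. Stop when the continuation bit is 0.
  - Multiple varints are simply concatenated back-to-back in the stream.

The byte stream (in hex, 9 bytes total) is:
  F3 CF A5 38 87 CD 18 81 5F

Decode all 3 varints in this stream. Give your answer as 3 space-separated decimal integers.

  byte[0]=0xF3 cont=1 payload=0x73=115: acc |= 115<<0 -> acc=115 shift=7
  byte[1]=0xCF cont=1 payload=0x4F=79: acc |= 79<<7 -> acc=10227 shift=14
  byte[2]=0xA5 cont=1 payload=0x25=37: acc |= 37<<14 -> acc=616435 shift=21
  byte[3]=0x38 cont=0 payload=0x38=56: acc |= 56<<21 -> acc=118056947 shift=28 [end]
Varint 1: bytes[0:4] = F3 CF A5 38 -> value 118056947 (4 byte(s))
  byte[4]=0x87 cont=1 payload=0x07=7: acc |= 7<<0 -> acc=7 shift=7
  byte[5]=0xCD cont=1 payload=0x4D=77: acc |= 77<<7 -> acc=9863 shift=14
  byte[6]=0x18 cont=0 payload=0x18=24: acc |= 24<<14 -> acc=403079 shift=21 [end]
Varint 2: bytes[4:7] = 87 CD 18 -> value 403079 (3 byte(s))
  byte[7]=0x81 cont=1 payload=0x01=1: acc |= 1<<0 -> acc=1 shift=7
  byte[8]=0x5F cont=0 payload=0x5F=95: acc |= 95<<7 -> acc=12161 shift=14 [end]
Varint 3: bytes[7:9] = 81 5F -> value 12161 (2 byte(s))

Answer: 118056947 403079 12161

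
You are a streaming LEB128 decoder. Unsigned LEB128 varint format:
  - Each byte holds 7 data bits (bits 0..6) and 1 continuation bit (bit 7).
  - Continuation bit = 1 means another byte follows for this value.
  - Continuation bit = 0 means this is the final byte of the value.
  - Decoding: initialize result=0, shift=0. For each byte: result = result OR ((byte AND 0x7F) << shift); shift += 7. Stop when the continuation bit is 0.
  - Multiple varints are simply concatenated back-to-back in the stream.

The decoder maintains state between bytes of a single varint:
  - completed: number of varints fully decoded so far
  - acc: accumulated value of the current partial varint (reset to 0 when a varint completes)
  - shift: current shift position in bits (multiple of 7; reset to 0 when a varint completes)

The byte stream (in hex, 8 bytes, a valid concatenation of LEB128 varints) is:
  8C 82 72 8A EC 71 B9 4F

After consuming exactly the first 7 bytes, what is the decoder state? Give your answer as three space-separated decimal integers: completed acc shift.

Answer: 2 57 7

Derivation:
byte[0]=0x8C cont=1 payload=0x0C: acc |= 12<<0 -> completed=0 acc=12 shift=7
byte[1]=0x82 cont=1 payload=0x02: acc |= 2<<7 -> completed=0 acc=268 shift=14
byte[2]=0x72 cont=0 payload=0x72: varint #1 complete (value=1868044); reset -> completed=1 acc=0 shift=0
byte[3]=0x8A cont=1 payload=0x0A: acc |= 10<<0 -> completed=1 acc=10 shift=7
byte[4]=0xEC cont=1 payload=0x6C: acc |= 108<<7 -> completed=1 acc=13834 shift=14
byte[5]=0x71 cont=0 payload=0x71: varint #2 complete (value=1865226); reset -> completed=2 acc=0 shift=0
byte[6]=0xB9 cont=1 payload=0x39: acc |= 57<<0 -> completed=2 acc=57 shift=7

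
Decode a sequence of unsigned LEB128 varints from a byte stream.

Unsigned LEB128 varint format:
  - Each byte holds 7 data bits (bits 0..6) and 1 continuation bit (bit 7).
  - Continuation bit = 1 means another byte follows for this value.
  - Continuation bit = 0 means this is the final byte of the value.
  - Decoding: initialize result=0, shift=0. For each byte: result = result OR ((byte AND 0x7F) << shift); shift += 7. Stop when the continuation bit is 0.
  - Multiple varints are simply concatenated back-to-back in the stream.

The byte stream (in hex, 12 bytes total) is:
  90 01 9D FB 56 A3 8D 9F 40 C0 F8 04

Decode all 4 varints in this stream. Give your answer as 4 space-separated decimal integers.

Answer: 144 1424797 134727331 80960

Derivation:
  byte[0]=0x90 cont=1 payload=0x10=16: acc |= 16<<0 -> acc=16 shift=7
  byte[1]=0x01 cont=0 payload=0x01=1: acc |= 1<<7 -> acc=144 shift=14 [end]
Varint 1: bytes[0:2] = 90 01 -> value 144 (2 byte(s))
  byte[2]=0x9D cont=1 payload=0x1D=29: acc |= 29<<0 -> acc=29 shift=7
  byte[3]=0xFB cont=1 payload=0x7B=123: acc |= 123<<7 -> acc=15773 shift=14
  byte[4]=0x56 cont=0 payload=0x56=86: acc |= 86<<14 -> acc=1424797 shift=21 [end]
Varint 2: bytes[2:5] = 9D FB 56 -> value 1424797 (3 byte(s))
  byte[5]=0xA3 cont=1 payload=0x23=35: acc |= 35<<0 -> acc=35 shift=7
  byte[6]=0x8D cont=1 payload=0x0D=13: acc |= 13<<7 -> acc=1699 shift=14
  byte[7]=0x9F cont=1 payload=0x1F=31: acc |= 31<<14 -> acc=509603 shift=21
  byte[8]=0x40 cont=0 payload=0x40=64: acc |= 64<<21 -> acc=134727331 shift=28 [end]
Varint 3: bytes[5:9] = A3 8D 9F 40 -> value 134727331 (4 byte(s))
  byte[9]=0xC0 cont=1 payload=0x40=64: acc |= 64<<0 -> acc=64 shift=7
  byte[10]=0xF8 cont=1 payload=0x78=120: acc |= 120<<7 -> acc=15424 shift=14
  byte[11]=0x04 cont=0 payload=0x04=4: acc |= 4<<14 -> acc=80960 shift=21 [end]
Varint 4: bytes[9:12] = C0 F8 04 -> value 80960 (3 byte(s))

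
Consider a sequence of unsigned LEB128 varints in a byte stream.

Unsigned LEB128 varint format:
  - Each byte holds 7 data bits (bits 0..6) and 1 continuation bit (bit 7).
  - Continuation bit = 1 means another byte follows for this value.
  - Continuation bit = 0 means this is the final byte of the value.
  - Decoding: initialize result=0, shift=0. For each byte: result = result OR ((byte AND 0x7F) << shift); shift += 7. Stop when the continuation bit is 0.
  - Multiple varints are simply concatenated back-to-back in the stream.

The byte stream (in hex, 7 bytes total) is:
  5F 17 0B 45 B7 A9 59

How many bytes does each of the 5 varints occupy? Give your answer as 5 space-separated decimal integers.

  byte[0]=0x5F cont=0 payload=0x5F=95: acc |= 95<<0 -> acc=95 shift=7 [end]
Varint 1: bytes[0:1] = 5F -> value 95 (1 byte(s))
  byte[1]=0x17 cont=0 payload=0x17=23: acc |= 23<<0 -> acc=23 shift=7 [end]
Varint 2: bytes[1:2] = 17 -> value 23 (1 byte(s))
  byte[2]=0x0B cont=0 payload=0x0B=11: acc |= 11<<0 -> acc=11 shift=7 [end]
Varint 3: bytes[2:3] = 0B -> value 11 (1 byte(s))
  byte[3]=0x45 cont=0 payload=0x45=69: acc |= 69<<0 -> acc=69 shift=7 [end]
Varint 4: bytes[3:4] = 45 -> value 69 (1 byte(s))
  byte[4]=0xB7 cont=1 payload=0x37=55: acc |= 55<<0 -> acc=55 shift=7
  byte[5]=0xA9 cont=1 payload=0x29=41: acc |= 41<<7 -> acc=5303 shift=14
  byte[6]=0x59 cont=0 payload=0x59=89: acc |= 89<<14 -> acc=1463479 shift=21 [end]
Varint 5: bytes[4:7] = B7 A9 59 -> value 1463479 (3 byte(s))

Answer: 1 1 1 1 3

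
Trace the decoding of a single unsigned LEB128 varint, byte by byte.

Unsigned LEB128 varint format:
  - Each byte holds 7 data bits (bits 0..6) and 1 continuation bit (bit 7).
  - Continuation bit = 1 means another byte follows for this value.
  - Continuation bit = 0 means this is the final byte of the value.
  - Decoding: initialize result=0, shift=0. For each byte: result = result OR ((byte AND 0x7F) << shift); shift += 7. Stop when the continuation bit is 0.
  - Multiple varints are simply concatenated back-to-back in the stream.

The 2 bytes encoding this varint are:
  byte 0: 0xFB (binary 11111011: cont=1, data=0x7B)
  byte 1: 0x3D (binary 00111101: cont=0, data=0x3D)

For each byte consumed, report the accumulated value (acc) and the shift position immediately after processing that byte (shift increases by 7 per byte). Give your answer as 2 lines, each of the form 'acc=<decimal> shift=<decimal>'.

byte 0=0xFB: payload=0x7B=123, contrib = 123<<0 = 123; acc -> 123, shift -> 7
byte 1=0x3D: payload=0x3D=61, contrib = 61<<7 = 7808; acc -> 7931, shift -> 14

Answer: acc=123 shift=7
acc=7931 shift=14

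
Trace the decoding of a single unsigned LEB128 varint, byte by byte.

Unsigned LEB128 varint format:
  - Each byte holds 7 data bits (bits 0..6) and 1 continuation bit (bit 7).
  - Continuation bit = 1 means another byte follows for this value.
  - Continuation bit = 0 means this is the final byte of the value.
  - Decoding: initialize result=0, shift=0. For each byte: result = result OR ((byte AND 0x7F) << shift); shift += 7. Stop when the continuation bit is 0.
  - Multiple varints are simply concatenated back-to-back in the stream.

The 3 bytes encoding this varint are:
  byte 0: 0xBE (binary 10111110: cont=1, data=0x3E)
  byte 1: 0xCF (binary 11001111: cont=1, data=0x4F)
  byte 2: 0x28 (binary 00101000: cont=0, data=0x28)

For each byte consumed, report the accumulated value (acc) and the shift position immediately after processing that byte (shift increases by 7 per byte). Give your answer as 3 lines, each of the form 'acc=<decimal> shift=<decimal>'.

Answer: acc=62 shift=7
acc=10174 shift=14
acc=665534 shift=21

Derivation:
byte 0=0xBE: payload=0x3E=62, contrib = 62<<0 = 62; acc -> 62, shift -> 7
byte 1=0xCF: payload=0x4F=79, contrib = 79<<7 = 10112; acc -> 10174, shift -> 14
byte 2=0x28: payload=0x28=40, contrib = 40<<14 = 655360; acc -> 665534, shift -> 21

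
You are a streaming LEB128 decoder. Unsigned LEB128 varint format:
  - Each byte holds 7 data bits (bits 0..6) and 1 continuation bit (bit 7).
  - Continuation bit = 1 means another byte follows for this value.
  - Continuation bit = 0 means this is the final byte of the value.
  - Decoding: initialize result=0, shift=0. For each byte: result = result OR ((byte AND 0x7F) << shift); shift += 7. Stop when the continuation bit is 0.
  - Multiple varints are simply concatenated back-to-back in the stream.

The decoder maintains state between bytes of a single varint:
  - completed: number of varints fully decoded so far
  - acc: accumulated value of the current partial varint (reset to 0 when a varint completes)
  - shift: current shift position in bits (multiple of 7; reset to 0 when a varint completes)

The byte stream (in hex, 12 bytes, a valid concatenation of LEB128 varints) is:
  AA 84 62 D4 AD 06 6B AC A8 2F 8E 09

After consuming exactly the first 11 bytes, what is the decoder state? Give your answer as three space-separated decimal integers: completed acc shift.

Answer: 4 14 7

Derivation:
byte[0]=0xAA cont=1 payload=0x2A: acc |= 42<<0 -> completed=0 acc=42 shift=7
byte[1]=0x84 cont=1 payload=0x04: acc |= 4<<7 -> completed=0 acc=554 shift=14
byte[2]=0x62 cont=0 payload=0x62: varint #1 complete (value=1606186); reset -> completed=1 acc=0 shift=0
byte[3]=0xD4 cont=1 payload=0x54: acc |= 84<<0 -> completed=1 acc=84 shift=7
byte[4]=0xAD cont=1 payload=0x2D: acc |= 45<<7 -> completed=1 acc=5844 shift=14
byte[5]=0x06 cont=0 payload=0x06: varint #2 complete (value=104148); reset -> completed=2 acc=0 shift=0
byte[6]=0x6B cont=0 payload=0x6B: varint #3 complete (value=107); reset -> completed=3 acc=0 shift=0
byte[7]=0xAC cont=1 payload=0x2C: acc |= 44<<0 -> completed=3 acc=44 shift=7
byte[8]=0xA8 cont=1 payload=0x28: acc |= 40<<7 -> completed=3 acc=5164 shift=14
byte[9]=0x2F cont=0 payload=0x2F: varint #4 complete (value=775212); reset -> completed=4 acc=0 shift=0
byte[10]=0x8E cont=1 payload=0x0E: acc |= 14<<0 -> completed=4 acc=14 shift=7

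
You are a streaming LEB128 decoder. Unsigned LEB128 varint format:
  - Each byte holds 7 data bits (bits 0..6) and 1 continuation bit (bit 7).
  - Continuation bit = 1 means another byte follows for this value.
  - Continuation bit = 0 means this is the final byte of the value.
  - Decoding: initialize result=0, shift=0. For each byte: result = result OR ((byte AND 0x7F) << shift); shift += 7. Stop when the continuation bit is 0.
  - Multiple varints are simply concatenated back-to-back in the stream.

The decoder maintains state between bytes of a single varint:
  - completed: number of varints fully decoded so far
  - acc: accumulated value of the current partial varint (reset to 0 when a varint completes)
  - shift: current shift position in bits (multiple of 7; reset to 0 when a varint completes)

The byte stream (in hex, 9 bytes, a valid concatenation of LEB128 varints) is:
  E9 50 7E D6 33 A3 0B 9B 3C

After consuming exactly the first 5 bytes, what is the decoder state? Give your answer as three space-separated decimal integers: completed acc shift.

Answer: 3 0 0

Derivation:
byte[0]=0xE9 cont=1 payload=0x69: acc |= 105<<0 -> completed=0 acc=105 shift=7
byte[1]=0x50 cont=0 payload=0x50: varint #1 complete (value=10345); reset -> completed=1 acc=0 shift=0
byte[2]=0x7E cont=0 payload=0x7E: varint #2 complete (value=126); reset -> completed=2 acc=0 shift=0
byte[3]=0xD6 cont=1 payload=0x56: acc |= 86<<0 -> completed=2 acc=86 shift=7
byte[4]=0x33 cont=0 payload=0x33: varint #3 complete (value=6614); reset -> completed=3 acc=0 shift=0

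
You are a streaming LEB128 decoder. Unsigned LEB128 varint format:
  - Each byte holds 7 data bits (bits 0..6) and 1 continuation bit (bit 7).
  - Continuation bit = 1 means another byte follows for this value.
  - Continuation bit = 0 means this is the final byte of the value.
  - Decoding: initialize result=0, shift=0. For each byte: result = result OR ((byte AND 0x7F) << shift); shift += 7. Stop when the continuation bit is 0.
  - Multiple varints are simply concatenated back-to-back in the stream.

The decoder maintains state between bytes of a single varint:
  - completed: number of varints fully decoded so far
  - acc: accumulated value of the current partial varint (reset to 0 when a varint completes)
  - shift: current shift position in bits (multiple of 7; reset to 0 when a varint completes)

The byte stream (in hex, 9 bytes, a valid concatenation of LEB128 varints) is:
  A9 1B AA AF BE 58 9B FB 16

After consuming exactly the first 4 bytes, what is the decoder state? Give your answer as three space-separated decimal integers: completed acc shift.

Answer: 1 6058 14

Derivation:
byte[0]=0xA9 cont=1 payload=0x29: acc |= 41<<0 -> completed=0 acc=41 shift=7
byte[1]=0x1B cont=0 payload=0x1B: varint #1 complete (value=3497); reset -> completed=1 acc=0 shift=0
byte[2]=0xAA cont=1 payload=0x2A: acc |= 42<<0 -> completed=1 acc=42 shift=7
byte[3]=0xAF cont=1 payload=0x2F: acc |= 47<<7 -> completed=1 acc=6058 shift=14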